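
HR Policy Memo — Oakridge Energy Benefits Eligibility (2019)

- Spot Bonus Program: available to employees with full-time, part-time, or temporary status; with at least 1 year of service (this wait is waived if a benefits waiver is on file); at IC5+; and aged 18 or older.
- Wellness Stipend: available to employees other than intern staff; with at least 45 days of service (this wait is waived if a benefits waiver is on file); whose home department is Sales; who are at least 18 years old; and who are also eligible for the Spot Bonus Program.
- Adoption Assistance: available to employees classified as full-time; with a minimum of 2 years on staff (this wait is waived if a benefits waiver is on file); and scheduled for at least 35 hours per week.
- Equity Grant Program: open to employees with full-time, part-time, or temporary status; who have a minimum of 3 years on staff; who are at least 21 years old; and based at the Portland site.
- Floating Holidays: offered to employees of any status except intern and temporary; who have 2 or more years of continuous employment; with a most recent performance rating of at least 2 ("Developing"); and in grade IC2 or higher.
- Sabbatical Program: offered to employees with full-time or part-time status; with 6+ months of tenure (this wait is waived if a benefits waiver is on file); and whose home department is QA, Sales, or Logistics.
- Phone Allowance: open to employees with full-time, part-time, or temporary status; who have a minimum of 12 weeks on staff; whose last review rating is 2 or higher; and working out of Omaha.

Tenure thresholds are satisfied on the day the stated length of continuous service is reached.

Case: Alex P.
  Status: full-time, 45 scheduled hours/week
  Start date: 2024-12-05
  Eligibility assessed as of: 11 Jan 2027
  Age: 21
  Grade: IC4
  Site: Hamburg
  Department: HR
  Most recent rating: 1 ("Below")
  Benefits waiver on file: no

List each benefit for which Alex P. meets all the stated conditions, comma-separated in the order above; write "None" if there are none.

Adoption Assistance

Service from 2024-12-05 to 11 Jan 2027: 767 days.
Spot Bonus Program — status full-time ✓; no waiver, service 767 days ≥ 1 year (≈365 days) ✓; grade IC4 < IC5 ✗ → not eligible.
Wellness Stipend — status full-time ✓ (not excluded); no waiver, service 767 days ≥ 45 days ✓; dept HR ✗ → not eligible.
Adoption Assistance — status full-time ✓; no waiver, service 767 days ≥ 2 years (≈730 days) ✓; 45 hrs/wk ≥ 35 ✓ → eligible.
Equity Grant Program — status full-time ✓; service 767 days < 3 years (≈1095 days) ✗ → not eligible.
Floating Holidays — status full-time ✓ (not excluded); service 767 days ≥ 2 years (≈730 days) ✓; rating 1 < 2 ✗ → not eligible.
Sabbatical Program — status full-time ✓; no waiver, service 767 days ≥ 6 months (≈180 days) ✓; dept HR ✗ → not eligible.
Phone Allowance — status full-time ✓; service 767 days ≥ 12 weeks (≈84 days) ✓; rating 1 < 2 ✗ → not eligible.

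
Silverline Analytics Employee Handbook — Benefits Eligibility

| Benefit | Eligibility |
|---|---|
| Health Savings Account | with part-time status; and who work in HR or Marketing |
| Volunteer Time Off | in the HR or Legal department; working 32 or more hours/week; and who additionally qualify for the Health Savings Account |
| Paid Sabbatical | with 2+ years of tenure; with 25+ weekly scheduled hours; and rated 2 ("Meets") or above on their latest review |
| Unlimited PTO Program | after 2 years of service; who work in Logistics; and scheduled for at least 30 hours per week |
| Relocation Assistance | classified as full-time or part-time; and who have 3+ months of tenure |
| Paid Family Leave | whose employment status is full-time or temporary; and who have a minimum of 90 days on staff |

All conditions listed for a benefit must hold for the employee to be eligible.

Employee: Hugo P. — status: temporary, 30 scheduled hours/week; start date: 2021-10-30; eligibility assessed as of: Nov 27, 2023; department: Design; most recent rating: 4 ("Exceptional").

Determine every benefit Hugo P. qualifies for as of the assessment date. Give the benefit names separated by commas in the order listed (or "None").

Paid Sabbatical, Paid Family Leave

Service from 2021-10-30 to Nov 27, 2023: 758 days.
Health Savings Account — status temporary ✗ (requires part-time) → not eligible.
Volunteer Time Off — dept Design ✗ → not eligible.
Paid Sabbatical — service 758 days ≥ 2 years (≈730 days) ✓; 30 hrs/wk ≥ 25 ✓; rating 4 ≥ 2 ✓ → eligible.
Unlimited PTO Program — service 758 days ≥ 2 years (≈730 days) ✓; dept Design ✗ → not eligible.
Relocation Assistance — status temporary ✗ (requires full-time or part-time) → not eligible.
Paid Family Leave — status temporary ✓; service 758 days ≥ 90 days ✓ → eligible.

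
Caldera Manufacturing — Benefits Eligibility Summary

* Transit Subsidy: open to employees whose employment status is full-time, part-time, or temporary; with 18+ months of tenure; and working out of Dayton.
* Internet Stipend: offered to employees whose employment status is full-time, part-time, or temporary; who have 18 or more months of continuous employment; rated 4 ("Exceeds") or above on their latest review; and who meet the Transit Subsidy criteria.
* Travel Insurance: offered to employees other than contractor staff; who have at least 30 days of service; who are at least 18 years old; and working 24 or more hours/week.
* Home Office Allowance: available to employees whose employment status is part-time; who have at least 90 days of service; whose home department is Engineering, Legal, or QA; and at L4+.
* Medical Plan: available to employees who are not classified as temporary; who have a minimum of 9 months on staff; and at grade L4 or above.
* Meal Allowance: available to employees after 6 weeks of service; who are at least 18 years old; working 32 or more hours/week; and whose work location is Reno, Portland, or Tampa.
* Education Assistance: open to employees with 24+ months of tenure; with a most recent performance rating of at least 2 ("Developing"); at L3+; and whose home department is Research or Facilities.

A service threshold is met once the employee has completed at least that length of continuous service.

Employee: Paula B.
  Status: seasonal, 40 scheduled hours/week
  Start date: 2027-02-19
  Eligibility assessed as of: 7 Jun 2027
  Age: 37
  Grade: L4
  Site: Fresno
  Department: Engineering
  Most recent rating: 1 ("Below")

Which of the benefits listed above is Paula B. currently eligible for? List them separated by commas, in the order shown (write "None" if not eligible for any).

Travel Insurance

Service from 2027-02-19 to 7 Jun 2027: 108 days.
Transit Subsidy — status seasonal ✗ (requires full-time, part-time, or temporary) → not eligible.
Internet Stipend — status seasonal ✗ (requires full-time, part-time, or temporary) → not eligible.
Travel Insurance — status seasonal ✓ (not excluded); service 108 days ≥ 30 days ✓; age 37 ≥ 18 ✓; 40 hrs/wk ≥ 24 ✓ → eligible.
Home Office Allowance — status seasonal ✗ (requires part-time) → not eligible.
Medical Plan — status seasonal ✓ (not excluded); service 108 days < 9 months (≈270 days) ✗ → not eligible.
Meal Allowance — service 108 days ≥ 6 weeks (≈42 days) ✓; age 37 ≥ 18 ✓; 40 hrs/wk ≥ 32 ✓; site Fresno ✗ (not Reno, Portland, or Tampa) → not eligible.
Education Assistance — service 108 days < 24 months (≈720 days) ✗ → not eligible.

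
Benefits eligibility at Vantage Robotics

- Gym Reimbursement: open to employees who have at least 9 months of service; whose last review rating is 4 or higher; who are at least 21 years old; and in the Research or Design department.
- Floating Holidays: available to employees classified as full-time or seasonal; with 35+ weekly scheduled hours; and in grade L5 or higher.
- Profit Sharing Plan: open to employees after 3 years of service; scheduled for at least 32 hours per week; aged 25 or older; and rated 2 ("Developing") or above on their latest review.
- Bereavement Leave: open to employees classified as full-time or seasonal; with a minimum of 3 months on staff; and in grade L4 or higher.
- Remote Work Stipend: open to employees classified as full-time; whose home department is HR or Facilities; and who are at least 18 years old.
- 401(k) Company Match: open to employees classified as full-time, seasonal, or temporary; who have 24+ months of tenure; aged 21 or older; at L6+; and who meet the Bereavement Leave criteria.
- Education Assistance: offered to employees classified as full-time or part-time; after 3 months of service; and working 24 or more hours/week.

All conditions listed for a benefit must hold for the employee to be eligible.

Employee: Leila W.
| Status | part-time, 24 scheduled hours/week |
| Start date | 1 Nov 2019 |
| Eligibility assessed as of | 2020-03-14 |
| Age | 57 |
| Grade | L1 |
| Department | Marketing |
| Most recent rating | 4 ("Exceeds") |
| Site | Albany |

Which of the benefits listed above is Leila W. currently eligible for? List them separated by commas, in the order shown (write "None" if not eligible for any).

Service from 1 Nov 2019 to 2020-03-14: 134 days.
Gym Reimbursement — service 134 days < 9 months (≈270 days) ✗ → not eligible.
Floating Holidays — status part-time ✗ (requires full-time or seasonal) → not eligible.
Profit Sharing Plan — service 134 days < 3 years (≈1095 days) ✗ → not eligible.
Bereavement Leave — status part-time ✗ (requires full-time or seasonal) → not eligible.
Remote Work Stipend — status part-time ✗ (requires full-time) → not eligible.
401(k) Company Match — status part-time ✗ (requires full-time, seasonal, or temporary) → not eligible.
Education Assistance — status part-time ✓; service 134 days ≥ 3 months (≈90 days) ✓; 24 hrs/wk ≥ 24 ✓ → eligible.

Education Assistance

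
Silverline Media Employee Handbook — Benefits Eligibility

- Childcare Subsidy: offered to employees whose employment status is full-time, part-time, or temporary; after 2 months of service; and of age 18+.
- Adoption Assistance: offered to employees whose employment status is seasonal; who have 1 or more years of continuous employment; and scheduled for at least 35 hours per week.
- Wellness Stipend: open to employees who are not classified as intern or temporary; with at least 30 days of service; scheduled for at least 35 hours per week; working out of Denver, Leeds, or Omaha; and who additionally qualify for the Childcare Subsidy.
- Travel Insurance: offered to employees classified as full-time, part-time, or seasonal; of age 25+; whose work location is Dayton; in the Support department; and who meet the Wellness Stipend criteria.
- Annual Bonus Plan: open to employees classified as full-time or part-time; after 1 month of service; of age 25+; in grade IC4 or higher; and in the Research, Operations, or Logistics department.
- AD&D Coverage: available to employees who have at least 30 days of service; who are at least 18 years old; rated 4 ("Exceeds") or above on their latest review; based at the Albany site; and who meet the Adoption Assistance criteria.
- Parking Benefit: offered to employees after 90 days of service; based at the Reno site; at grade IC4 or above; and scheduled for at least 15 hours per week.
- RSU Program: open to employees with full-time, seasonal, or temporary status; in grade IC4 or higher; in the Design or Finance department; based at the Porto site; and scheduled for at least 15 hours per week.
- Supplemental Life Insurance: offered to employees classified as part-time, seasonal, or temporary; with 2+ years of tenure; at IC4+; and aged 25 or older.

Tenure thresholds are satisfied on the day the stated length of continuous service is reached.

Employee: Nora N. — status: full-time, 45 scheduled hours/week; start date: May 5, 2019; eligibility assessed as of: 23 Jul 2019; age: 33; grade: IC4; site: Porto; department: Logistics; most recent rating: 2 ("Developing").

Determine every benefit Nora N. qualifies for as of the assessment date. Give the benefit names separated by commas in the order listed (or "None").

Childcare Subsidy, Annual Bonus Plan

Service from May 5, 2019 to 23 Jul 2019: 79 days.
Childcare Subsidy — status full-time ✓; service 79 days ≥ 2 months (≈60 days) ✓; age 33 ≥ 18 ✓ → eligible.
Adoption Assistance — status full-time ✗ (requires seasonal) → not eligible.
Wellness Stipend — status full-time ✓ (not excluded); service 79 days ≥ 30 days ✓; 45 hrs/wk ≥ 35 ✓; site Porto ✗ (not Denver, Leeds, or Omaha) → not eligible.
Travel Insurance — status full-time ✓; age 33 ≥ 25 ✓; site Porto ✗ (not Dayton) → not eligible.
Annual Bonus Plan — status full-time ✓; service 79 days ≥ 1 month (≈30 days) ✓; age 33 ≥ 25 ✓; grade IC4 ≥ IC4 ✓; dept Logistics ✓ → eligible.
AD&D Coverage — service 79 days ≥ 30 days ✓; age 33 ≥ 18 ✓; rating 2 < 4 ✗ → not eligible.
Parking Benefit — service 79 days < 90 days ✗ → not eligible.
RSU Program — status full-time ✓; grade IC4 ≥ IC4 ✓; dept Logistics ✗ → not eligible.
Supplemental Life Insurance — status full-time ✗ (requires part-time, seasonal, or temporary) → not eligible.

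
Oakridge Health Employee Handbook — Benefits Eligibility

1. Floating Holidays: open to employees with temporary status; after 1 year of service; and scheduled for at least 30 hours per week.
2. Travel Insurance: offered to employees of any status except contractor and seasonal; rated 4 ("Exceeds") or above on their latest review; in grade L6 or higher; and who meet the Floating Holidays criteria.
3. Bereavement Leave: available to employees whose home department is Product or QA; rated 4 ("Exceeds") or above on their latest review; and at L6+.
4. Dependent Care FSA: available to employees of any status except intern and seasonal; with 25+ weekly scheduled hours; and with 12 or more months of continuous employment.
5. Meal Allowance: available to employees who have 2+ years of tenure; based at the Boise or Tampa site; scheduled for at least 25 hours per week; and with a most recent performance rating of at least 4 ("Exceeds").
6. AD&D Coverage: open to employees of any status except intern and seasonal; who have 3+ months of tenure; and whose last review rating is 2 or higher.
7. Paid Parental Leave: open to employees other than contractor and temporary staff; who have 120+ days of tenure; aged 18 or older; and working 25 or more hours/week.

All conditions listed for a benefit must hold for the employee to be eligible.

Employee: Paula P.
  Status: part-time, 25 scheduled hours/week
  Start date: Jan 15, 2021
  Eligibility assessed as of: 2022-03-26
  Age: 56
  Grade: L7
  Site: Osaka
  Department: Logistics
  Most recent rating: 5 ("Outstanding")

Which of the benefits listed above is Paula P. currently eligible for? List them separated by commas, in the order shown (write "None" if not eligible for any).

Service from Jan 15, 2021 to 2022-03-26: 435 days.
Floating Holidays — status part-time ✗ (requires temporary) → not eligible.
Travel Insurance — status part-time ✓ (not excluded); rating 5 ≥ 4 ✓; grade L7 ≥ L6 ✓; not eligible for Floating Holidays ✗ → not eligible.
Bereavement Leave — dept Logistics ✗ → not eligible.
Dependent Care FSA — status part-time ✓ (not excluded); 25 hrs/wk ≥ 25 ✓; service 435 days ≥ 12 months (≈360 days) ✓ → eligible.
Meal Allowance — service 435 days < 2 years (≈730 days) ✗ → not eligible.
AD&D Coverage — status part-time ✓ (not excluded); service 435 days ≥ 3 months (≈90 days) ✓; rating 5 ≥ 2 ✓ → eligible.
Paid Parental Leave — status part-time ✓ (not excluded); service 435 days ≥ 120 days ✓; age 56 ≥ 18 ✓; 25 hrs/wk ≥ 25 ✓ → eligible.

Dependent Care FSA, AD&D Coverage, Paid Parental Leave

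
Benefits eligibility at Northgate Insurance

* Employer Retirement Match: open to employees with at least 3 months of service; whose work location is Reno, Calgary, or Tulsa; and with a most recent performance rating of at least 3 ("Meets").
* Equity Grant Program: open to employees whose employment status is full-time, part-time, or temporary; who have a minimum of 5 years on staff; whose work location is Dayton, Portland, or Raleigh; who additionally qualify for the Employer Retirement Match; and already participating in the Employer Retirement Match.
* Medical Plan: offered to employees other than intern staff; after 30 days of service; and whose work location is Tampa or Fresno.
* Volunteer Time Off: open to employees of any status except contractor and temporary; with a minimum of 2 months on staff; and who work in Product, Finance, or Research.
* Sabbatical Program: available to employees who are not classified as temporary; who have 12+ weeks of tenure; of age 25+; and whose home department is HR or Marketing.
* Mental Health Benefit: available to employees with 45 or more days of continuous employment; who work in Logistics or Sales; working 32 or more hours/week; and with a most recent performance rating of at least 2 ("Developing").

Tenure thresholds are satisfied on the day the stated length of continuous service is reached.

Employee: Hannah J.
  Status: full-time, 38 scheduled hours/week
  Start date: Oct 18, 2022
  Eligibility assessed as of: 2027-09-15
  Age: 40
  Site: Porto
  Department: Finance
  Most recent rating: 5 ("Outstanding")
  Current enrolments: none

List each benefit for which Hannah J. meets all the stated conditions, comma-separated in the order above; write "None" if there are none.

Volunteer Time Off

Service from Oct 18, 2022 to 2027-09-15: 1793 days.
Employer Retirement Match — service 1793 days ≥ 3 months (≈90 days) ✓; site Porto ✗ (not Reno, Calgary, or Tulsa) → not eligible.
Equity Grant Program — status full-time ✓; service 1793 days < 5 years (≈1825 days) ✗ → not eligible.
Medical Plan — status full-time ✓ (not excluded); service 1793 days ≥ 30 days ✓; site Porto ✗ (not Tampa or Fresno) → not eligible.
Volunteer Time Off — status full-time ✓ (not excluded); service 1793 days ≥ 2 months (≈60 days) ✓; dept Finance ✓ → eligible.
Sabbatical Program — status full-time ✓ (not excluded); service 1793 days ≥ 12 weeks (≈84 days) ✓; age 40 ≥ 25 ✓; dept Finance ✗ → not eligible.
Mental Health Benefit — service 1793 days ≥ 45 days ✓; dept Finance ✗ → not eligible.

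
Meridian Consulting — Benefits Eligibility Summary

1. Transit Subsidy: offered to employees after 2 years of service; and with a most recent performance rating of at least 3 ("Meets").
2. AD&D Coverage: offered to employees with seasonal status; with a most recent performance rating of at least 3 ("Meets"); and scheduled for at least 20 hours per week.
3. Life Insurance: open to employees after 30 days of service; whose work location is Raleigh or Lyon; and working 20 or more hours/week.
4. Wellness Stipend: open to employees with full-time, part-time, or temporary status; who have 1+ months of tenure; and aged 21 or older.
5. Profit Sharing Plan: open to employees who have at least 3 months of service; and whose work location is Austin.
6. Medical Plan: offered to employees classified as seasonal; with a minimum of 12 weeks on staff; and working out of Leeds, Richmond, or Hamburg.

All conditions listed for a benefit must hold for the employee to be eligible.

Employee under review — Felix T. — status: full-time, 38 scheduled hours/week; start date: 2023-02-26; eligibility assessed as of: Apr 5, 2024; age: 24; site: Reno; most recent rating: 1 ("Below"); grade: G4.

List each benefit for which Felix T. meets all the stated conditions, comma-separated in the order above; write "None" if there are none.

Wellness Stipend

Service from 2023-02-26 to Apr 5, 2024: 404 days.
Transit Subsidy — service 404 days < 2 years (≈730 days) ✗ → not eligible.
AD&D Coverage — status full-time ✗ (requires seasonal) → not eligible.
Life Insurance — service 404 days ≥ 30 days ✓; site Reno ✗ (not Raleigh or Lyon) → not eligible.
Wellness Stipend — status full-time ✓; service 404 days ≥ 1 month (≈30 days) ✓; age 24 ≥ 21 ✓ → eligible.
Profit Sharing Plan — service 404 days ≥ 3 months (≈90 days) ✓; site Reno ✗ (not Austin) → not eligible.
Medical Plan — status full-time ✗ (requires seasonal) → not eligible.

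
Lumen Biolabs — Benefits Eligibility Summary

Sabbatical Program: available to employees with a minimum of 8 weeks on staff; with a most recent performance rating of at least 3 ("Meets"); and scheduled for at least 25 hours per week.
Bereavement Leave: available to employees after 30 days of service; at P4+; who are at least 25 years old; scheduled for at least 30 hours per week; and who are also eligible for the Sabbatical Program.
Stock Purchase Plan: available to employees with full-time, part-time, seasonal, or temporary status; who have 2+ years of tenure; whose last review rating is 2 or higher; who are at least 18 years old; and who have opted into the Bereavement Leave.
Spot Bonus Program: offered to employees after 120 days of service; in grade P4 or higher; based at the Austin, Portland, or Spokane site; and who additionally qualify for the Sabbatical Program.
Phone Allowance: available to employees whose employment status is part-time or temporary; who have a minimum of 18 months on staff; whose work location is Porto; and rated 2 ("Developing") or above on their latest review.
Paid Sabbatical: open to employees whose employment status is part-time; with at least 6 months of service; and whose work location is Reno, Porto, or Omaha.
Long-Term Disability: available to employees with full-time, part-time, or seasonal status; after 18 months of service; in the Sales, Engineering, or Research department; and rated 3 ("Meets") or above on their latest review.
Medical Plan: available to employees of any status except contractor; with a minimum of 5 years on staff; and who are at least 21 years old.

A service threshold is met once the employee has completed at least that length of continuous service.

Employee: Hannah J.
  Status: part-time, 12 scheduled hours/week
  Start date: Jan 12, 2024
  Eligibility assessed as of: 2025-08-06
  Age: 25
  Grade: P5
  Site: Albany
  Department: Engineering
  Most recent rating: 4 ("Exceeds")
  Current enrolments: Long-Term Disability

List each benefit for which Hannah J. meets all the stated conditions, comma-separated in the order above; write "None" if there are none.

Service from Jan 12, 2024 to 2025-08-06: 572 days.
Sabbatical Program — service 572 days ≥ 8 weeks (≈56 days) ✓; rating 4 ≥ 3 ✓; 12 hrs/wk < 25 ✗ → not eligible.
Bereavement Leave — service 572 days ≥ 30 days ✓; grade P5 ≥ P4 ✓; age 25 ≥ 25 ✓; 12 hrs/wk < 30 ✗ → not eligible.
Stock Purchase Plan — status part-time ✓; service 572 days < 2 years (≈730 days) ✗ → not eligible.
Spot Bonus Program — service 572 days ≥ 120 days ✓; grade P5 ≥ P4 ✓; site Albany ✗ (not Austin, Portland, or Spokane) → not eligible.
Phone Allowance — status part-time ✓; service 572 days ≥ 18 months (≈540 days) ✓; site Albany ✗ (not Porto) → not eligible.
Paid Sabbatical — status part-time ✓; service 572 days ≥ 6 months (≈180 days) ✓; site Albany ✗ (not Reno, Porto, or Omaha) → not eligible.
Long-Term Disability — status part-time ✓; service 572 days ≥ 18 months (≈540 days) ✓; dept Engineering ✓; rating 4 ≥ 3 ✓ → eligible.
Medical Plan — status part-time ✓ (not excluded); service 572 days < 5 years (≈1825 days) ✗ → not eligible.

Long-Term Disability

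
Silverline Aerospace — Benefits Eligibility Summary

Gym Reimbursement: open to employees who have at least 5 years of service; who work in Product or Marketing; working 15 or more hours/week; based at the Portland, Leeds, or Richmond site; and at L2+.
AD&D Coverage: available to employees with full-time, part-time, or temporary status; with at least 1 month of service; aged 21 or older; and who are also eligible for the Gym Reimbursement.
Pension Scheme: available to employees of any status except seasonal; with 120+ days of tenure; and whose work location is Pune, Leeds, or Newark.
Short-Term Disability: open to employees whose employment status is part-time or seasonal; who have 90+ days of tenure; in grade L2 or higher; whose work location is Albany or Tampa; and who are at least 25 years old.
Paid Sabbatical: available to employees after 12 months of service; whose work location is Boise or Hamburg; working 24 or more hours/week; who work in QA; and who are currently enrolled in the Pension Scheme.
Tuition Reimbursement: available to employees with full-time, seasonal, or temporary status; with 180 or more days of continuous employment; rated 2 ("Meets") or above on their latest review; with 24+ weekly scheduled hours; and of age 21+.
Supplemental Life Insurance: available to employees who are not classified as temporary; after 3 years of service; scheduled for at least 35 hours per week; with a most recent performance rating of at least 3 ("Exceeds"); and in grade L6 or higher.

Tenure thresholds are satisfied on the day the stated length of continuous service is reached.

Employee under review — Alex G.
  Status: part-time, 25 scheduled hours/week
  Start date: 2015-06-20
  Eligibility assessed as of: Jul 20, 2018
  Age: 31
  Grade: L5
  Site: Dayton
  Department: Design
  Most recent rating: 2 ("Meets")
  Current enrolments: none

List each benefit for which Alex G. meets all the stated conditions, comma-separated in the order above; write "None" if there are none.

None

Service from 2015-06-20 to Jul 20, 2018: 1126 days.
Gym Reimbursement — service 1126 days < 5 years (≈1825 days) ✗ → not eligible.
AD&D Coverage — status part-time ✓; service 1126 days ≥ 1 month (≈30 days) ✓; age 31 ≥ 21 ✓; not eligible for Gym Reimbursement ✗ → not eligible.
Pension Scheme — status part-time ✓ (not excluded); service 1126 days ≥ 120 days ✓; site Dayton ✗ (not Pune, Leeds, or Newark) → not eligible.
Short-Term Disability — status part-time ✓; service 1126 days ≥ 90 days ✓; grade L5 ≥ L2 ✓; site Dayton ✗ (not Albany or Tampa) → not eligible.
Paid Sabbatical — service 1126 days ≥ 12 months (≈360 days) ✓; site Dayton ✗ (not Boise or Hamburg) → not eligible.
Tuition Reimbursement — status part-time ✗ (requires full-time, seasonal, or temporary) → not eligible.
Supplemental Life Insurance — status part-time ✓ (not excluded); service 1126 days ≥ 3 years (≈1095 days) ✓; 25 hrs/wk < 35 ✗ → not eligible.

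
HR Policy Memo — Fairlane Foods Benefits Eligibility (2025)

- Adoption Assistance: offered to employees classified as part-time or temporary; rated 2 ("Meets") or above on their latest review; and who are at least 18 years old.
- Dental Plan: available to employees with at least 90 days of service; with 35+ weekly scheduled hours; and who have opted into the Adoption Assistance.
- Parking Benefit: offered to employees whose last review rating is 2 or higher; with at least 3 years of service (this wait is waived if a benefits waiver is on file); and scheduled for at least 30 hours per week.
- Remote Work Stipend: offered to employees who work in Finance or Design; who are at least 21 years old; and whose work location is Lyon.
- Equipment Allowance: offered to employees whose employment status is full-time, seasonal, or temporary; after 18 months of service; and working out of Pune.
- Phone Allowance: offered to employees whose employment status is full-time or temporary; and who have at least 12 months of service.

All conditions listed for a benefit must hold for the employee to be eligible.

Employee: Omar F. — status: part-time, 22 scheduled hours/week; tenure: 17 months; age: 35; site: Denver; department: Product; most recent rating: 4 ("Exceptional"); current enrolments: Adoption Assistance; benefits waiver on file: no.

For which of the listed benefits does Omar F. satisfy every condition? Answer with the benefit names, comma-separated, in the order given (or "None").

Adoption Assistance — status part-time ✓; rating 4 ≥ 2 ✓; age 35 ≥ 18 ✓ → eligible.
Dental Plan — service 17 months ≥ 90 days ✓; 22 hrs/wk < 35 ✗ → not eligible.
Parking Benefit — rating 4 ≥ 2 ✓; no waiver, service 17 months < 3 years (≈1095 days) ✗ → not eligible.
Remote Work Stipend — dept Product ✗ → not eligible.
Equipment Allowance — status part-time ✗ (requires full-time, seasonal, or temporary) → not eligible.
Phone Allowance — status part-time ✗ (requires full-time or temporary) → not eligible.

Adoption Assistance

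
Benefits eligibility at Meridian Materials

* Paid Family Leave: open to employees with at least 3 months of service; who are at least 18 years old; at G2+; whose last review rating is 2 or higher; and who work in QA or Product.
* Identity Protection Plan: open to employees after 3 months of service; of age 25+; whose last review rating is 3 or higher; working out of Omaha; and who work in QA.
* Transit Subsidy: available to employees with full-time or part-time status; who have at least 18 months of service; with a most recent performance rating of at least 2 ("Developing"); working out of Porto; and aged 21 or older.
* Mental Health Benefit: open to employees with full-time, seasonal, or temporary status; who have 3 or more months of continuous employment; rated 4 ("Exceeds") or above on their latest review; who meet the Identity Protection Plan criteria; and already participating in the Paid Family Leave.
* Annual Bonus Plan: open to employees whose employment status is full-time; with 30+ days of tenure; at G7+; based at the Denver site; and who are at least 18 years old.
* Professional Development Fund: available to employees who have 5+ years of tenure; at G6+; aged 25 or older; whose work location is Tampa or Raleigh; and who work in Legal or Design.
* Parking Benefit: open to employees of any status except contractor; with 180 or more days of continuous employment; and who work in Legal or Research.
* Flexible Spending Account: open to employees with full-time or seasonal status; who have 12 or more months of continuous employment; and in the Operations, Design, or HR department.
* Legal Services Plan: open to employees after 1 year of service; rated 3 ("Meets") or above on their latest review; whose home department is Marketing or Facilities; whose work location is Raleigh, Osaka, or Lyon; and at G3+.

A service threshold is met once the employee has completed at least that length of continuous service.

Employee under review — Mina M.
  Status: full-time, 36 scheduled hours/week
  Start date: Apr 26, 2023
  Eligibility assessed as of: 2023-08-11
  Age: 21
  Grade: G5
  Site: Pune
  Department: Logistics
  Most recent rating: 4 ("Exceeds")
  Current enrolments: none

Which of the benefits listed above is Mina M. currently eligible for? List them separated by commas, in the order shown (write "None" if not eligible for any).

None

Service from Apr 26, 2023 to 2023-08-11: 107 days.
Paid Family Leave — service 107 days ≥ 3 months (≈90 days) ✓; age 21 ≥ 18 ✓; grade G5 ≥ G2 ✓; rating 4 ≥ 2 ✓; dept Logistics ✗ → not eligible.
Identity Protection Plan — service 107 days ≥ 3 months (≈90 days) ✓; age 21 < 25 ✗ → not eligible.
Transit Subsidy — status full-time ✓; service 107 days < 18 months (≈540 days) ✗ → not eligible.
Mental Health Benefit — status full-time ✓; service 107 days ≥ 3 months (≈90 days) ✓; rating 4 ≥ 4 ✓; not eligible for Identity Protection Plan ✗ → not eligible.
Annual Bonus Plan — status full-time ✓; service 107 days ≥ 30 days ✓; grade G5 < G7 ✗ → not eligible.
Professional Development Fund — service 107 days < 5 years (≈1825 days) ✗ → not eligible.
Parking Benefit — status full-time ✓ (not excluded); service 107 days < 180 days ✗ → not eligible.
Flexible Spending Account — status full-time ✓; service 107 days < 12 months (≈360 days) ✗ → not eligible.
Legal Services Plan — service 107 days < 1 year (≈365 days) ✗ → not eligible.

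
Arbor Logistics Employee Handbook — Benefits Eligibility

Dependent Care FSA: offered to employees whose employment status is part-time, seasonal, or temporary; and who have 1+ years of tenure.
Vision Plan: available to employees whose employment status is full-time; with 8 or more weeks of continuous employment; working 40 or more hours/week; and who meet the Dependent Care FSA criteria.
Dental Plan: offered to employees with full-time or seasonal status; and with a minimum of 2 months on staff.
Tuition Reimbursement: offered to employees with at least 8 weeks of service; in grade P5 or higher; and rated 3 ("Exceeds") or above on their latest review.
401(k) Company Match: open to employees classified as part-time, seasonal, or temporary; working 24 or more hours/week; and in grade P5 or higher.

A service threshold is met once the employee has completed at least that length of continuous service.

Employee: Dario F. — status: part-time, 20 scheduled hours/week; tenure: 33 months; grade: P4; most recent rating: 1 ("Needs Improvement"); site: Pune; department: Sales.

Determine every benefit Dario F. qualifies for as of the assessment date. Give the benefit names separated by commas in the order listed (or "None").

Dependent Care FSA

Dependent Care FSA — status part-time ✓; service 33 months ≥ 1 year (≈365 days) ✓ → eligible.
Vision Plan — status part-time ✗ (requires full-time) → not eligible.
Dental Plan — status part-time ✗ (requires full-time or seasonal) → not eligible.
Tuition Reimbursement — service 33 months ≥ 8 weeks (≈56 days) ✓; grade P4 < P5 ✗ → not eligible.
401(k) Company Match — status part-time ✓; 20 hrs/wk < 24 ✗ → not eligible.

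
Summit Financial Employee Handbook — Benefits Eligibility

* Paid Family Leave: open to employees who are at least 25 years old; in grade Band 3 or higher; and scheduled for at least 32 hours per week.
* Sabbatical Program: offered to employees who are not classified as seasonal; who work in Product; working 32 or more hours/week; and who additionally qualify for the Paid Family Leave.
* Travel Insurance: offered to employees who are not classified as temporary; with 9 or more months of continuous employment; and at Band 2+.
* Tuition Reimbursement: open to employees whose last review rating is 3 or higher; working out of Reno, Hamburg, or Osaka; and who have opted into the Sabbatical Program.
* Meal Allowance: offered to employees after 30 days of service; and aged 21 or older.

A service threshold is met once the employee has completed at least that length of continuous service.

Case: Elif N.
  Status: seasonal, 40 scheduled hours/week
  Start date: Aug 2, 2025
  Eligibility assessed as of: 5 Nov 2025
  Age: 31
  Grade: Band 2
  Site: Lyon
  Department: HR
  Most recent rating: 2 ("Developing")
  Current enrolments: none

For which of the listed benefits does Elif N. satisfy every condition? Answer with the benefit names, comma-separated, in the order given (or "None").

Service from Aug 2, 2025 to 5 Nov 2025: 95 days.
Paid Family Leave — age 31 ≥ 25 ✓; grade Band 2 < Band 3 ✗ → not eligible.
Sabbatical Program — status seasonal ✗ (excluded) → not eligible.
Travel Insurance — status seasonal ✓ (not excluded); service 95 days < 9 months (≈270 days) ✗ → not eligible.
Tuition Reimbursement — rating 2 < 3 ✗ → not eligible.
Meal Allowance — service 95 days ≥ 30 days ✓; age 31 ≥ 21 ✓ → eligible.

Meal Allowance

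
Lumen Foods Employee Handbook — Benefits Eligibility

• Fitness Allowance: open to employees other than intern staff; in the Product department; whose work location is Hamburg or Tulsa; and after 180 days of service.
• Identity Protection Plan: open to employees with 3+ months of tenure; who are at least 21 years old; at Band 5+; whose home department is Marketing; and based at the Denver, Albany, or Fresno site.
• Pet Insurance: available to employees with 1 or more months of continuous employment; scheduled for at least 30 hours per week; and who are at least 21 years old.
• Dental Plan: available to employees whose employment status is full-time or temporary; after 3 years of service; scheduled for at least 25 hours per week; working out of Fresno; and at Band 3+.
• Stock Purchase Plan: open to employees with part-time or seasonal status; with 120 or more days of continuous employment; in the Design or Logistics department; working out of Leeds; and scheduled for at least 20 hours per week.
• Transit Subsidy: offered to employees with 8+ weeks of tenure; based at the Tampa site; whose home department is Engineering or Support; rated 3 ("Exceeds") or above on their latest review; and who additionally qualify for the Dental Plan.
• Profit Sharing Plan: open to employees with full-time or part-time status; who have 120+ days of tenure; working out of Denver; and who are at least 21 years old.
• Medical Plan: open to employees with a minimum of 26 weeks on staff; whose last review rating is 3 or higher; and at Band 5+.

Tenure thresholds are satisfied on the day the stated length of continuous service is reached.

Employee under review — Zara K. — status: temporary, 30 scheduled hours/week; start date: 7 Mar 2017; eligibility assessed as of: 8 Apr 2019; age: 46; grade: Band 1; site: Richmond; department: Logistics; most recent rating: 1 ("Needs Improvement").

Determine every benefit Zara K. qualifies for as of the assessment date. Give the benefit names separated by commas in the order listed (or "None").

Service from 7 Mar 2017 to 8 Apr 2019: 762 days.
Fitness Allowance — status temporary ✓ (not excluded); dept Logistics ✗ → not eligible.
Identity Protection Plan — service 762 days ≥ 3 months (≈90 days) ✓; age 46 ≥ 21 ✓; grade Band 1 < Band 5 ✗ → not eligible.
Pet Insurance — service 762 days ≥ 1 month (≈30 days) ✓; 30 hrs/wk ≥ 30 ✓; age 46 ≥ 21 ✓ → eligible.
Dental Plan — status temporary ✓; service 762 days < 3 years (≈1095 days) ✗ → not eligible.
Stock Purchase Plan — status temporary ✗ (requires part-time or seasonal) → not eligible.
Transit Subsidy — service 762 days ≥ 8 weeks (≈56 days) ✓; site Richmond ✗ (not Tampa) → not eligible.
Profit Sharing Plan — status temporary ✗ (requires full-time or part-time) → not eligible.
Medical Plan — service 762 days ≥ 26 weeks (≈182 days) ✓; rating 1 < 3 ✗ → not eligible.

Pet Insurance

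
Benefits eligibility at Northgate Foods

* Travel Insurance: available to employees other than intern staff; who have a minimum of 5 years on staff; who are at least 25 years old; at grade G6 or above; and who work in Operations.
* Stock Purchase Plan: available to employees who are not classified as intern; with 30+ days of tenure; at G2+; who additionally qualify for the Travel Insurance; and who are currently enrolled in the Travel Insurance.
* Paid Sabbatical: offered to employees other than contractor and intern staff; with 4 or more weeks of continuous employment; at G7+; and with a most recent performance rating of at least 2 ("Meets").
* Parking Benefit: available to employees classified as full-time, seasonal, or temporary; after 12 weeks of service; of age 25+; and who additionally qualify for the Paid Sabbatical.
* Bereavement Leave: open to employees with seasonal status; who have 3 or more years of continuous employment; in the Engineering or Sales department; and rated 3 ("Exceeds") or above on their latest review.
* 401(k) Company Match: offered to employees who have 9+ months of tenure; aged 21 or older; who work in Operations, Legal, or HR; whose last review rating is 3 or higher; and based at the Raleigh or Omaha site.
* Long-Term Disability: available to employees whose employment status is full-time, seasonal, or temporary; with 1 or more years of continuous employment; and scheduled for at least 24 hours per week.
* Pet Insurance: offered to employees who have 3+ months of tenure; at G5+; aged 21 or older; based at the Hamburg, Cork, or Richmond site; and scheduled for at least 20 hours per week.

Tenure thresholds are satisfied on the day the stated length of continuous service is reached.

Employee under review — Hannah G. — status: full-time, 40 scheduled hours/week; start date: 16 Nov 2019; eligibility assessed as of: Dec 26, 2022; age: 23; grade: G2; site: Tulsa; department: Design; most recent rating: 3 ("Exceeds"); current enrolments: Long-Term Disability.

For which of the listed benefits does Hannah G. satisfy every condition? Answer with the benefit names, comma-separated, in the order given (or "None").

Long-Term Disability

Service from 16 Nov 2019 to Dec 26, 2022: 1136 days.
Travel Insurance — status full-time ✓ (not excluded); service 1136 days < 5 years (≈1825 days) ✗ → not eligible.
Stock Purchase Plan — status full-time ✓ (not excluded); service 1136 days ≥ 30 days ✓; grade G2 ≥ G2 ✓; not eligible for Travel Insurance ✗ → not eligible.
Paid Sabbatical — status full-time ✓ (not excluded); service 1136 days ≥ 4 weeks (≈28 days) ✓; grade G2 < G7 ✗ → not eligible.
Parking Benefit — status full-time ✓; service 1136 days ≥ 12 weeks (≈84 days) ✓; age 23 < 25 ✗ → not eligible.
Bereavement Leave — status full-time ✗ (requires seasonal) → not eligible.
401(k) Company Match — service 1136 days ≥ 9 months (≈270 days) ✓; age 23 ≥ 21 ✓; dept Design ✗ → not eligible.
Long-Term Disability — status full-time ✓; service 1136 days ≥ 1 year (≈365 days) ✓; 40 hrs/wk ≥ 24 ✓ → eligible.
Pet Insurance — service 1136 days ≥ 3 months (≈90 days) ✓; grade G2 < G5 ✗ → not eligible.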